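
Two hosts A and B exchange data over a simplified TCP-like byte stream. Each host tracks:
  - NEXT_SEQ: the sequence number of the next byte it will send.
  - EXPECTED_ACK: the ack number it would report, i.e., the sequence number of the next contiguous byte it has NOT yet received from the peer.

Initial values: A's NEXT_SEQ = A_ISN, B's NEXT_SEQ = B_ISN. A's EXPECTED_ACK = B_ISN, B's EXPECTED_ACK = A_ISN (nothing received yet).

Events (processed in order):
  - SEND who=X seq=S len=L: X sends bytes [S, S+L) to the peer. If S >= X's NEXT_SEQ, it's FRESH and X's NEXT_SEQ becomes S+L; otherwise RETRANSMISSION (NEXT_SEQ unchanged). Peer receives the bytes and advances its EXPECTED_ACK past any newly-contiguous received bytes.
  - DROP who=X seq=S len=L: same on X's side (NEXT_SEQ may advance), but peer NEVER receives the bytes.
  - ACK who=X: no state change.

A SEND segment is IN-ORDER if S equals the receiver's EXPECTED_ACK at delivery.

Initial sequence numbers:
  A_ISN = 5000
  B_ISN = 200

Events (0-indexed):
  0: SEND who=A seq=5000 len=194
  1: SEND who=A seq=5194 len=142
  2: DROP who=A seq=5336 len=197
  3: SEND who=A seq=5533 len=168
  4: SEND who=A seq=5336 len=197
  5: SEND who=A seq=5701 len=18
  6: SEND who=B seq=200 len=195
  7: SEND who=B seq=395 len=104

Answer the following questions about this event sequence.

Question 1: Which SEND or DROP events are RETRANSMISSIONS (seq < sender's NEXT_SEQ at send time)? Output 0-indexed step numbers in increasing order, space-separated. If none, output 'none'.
Answer: 4

Derivation:
Step 0: SEND seq=5000 -> fresh
Step 1: SEND seq=5194 -> fresh
Step 2: DROP seq=5336 -> fresh
Step 3: SEND seq=5533 -> fresh
Step 4: SEND seq=5336 -> retransmit
Step 5: SEND seq=5701 -> fresh
Step 6: SEND seq=200 -> fresh
Step 7: SEND seq=395 -> fresh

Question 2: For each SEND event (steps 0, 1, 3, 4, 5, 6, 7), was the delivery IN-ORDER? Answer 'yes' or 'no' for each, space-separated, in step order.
Answer: yes yes no yes yes yes yes

Derivation:
Step 0: SEND seq=5000 -> in-order
Step 1: SEND seq=5194 -> in-order
Step 3: SEND seq=5533 -> out-of-order
Step 4: SEND seq=5336 -> in-order
Step 5: SEND seq=5701 -> in-order
Step 6: SEND seq=200 -> in-order
Step 7: SEND seq=395 -> in-order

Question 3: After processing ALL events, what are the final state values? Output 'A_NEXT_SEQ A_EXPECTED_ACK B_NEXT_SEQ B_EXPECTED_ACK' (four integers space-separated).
After event 0: A_seq=5194 A_ack=200 B_seq=200 B_ack=5194
After event 1: A_seq=5336 A_ack=200 B_seq=200 B_ack=5336
After event 2: A_seq=5533 A_ack=200 B_seq=200 B_ack=5336
After event 3: A_seq=5701 A_ack=200 B_seq=200 B_ack=5336
After event 4: A_seq=5701 A_ack=200 B_seq=200 B_ack=5701
After event 5: A_seq=5719 A_ack=200 B_seq=200 B_ack=5719
After event 6: A_seq=5719 A_ack=395 B_seq=395 B_ack=5719
After event 7: A_seq=5719 A_ack=499 B_seq=499 B_ack=5719

Answer: 5719 499 499 5719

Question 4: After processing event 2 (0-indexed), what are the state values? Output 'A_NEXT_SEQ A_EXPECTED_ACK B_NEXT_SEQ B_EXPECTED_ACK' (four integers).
After event 0: A_seq=5194 A_ack=200 B_seq=200 B_ack=5194
After event 1: A_seq=5336 A_ack=200 B_seq=200 B_ack=5336
After event 2: A_seq=5533 A_ack=200 B_seq=200 B_ack=5336

5533 200 200 5336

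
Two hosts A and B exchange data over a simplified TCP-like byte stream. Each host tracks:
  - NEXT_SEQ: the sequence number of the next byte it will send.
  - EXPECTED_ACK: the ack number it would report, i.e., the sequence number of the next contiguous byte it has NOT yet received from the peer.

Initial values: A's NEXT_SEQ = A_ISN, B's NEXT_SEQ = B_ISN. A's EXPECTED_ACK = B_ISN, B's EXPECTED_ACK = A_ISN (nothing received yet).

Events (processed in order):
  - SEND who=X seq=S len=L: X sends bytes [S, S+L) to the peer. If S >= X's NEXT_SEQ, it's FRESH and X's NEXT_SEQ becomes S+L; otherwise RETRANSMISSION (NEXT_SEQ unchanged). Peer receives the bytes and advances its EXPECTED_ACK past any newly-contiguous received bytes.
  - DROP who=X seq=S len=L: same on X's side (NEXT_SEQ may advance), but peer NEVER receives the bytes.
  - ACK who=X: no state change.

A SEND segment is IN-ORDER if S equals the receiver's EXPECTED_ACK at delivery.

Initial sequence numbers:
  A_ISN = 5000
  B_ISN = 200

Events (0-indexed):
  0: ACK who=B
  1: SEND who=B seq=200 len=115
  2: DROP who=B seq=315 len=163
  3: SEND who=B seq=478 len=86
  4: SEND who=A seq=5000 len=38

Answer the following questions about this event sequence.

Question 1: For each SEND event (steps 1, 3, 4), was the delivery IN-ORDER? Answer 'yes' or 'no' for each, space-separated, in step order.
Answer: yes no yes

Derivation:
Step 1: SEND seq=200 -> in-order
Step 3: SEND seq=478 -> out-of-order
Step 4: SEND seq=5000 -> in-order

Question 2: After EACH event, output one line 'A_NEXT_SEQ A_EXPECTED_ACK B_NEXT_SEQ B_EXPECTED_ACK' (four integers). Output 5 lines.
5000 200 200 5000
5000 315 315 5000
5000 315 478 5000
5000 315 564 5000
5038 315 564 5038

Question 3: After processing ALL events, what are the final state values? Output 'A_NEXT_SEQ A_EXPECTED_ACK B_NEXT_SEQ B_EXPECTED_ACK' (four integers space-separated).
After event 0: A_seq=5000 A_ack=200 B_seq=200 B_ack=5000
After event 1: A_seq=5000 A_ack=315 B_seq=315 B_ack=5000
After event 2: A_seq=5000 A_ack=315 B_seq=478 B_ack=5000
After event 3: A_seq=5000 A_ack=315 B_seq=564 B_ack=5000
After event 4: A_seq=5038 A_ack=315 B_seq=564 B_ack=5038

Answer: 5038 315 564 5038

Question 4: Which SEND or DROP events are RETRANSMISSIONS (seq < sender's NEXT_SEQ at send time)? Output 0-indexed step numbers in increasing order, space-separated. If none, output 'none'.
Answer: none

Derivation:
Step 1: SEND seq=200 -> fresh
Step 2: DROP seq=315 -> fresh
Step 3: SEND seq=478 -> fresh
Step 4: SEND seq=5000 -> fresh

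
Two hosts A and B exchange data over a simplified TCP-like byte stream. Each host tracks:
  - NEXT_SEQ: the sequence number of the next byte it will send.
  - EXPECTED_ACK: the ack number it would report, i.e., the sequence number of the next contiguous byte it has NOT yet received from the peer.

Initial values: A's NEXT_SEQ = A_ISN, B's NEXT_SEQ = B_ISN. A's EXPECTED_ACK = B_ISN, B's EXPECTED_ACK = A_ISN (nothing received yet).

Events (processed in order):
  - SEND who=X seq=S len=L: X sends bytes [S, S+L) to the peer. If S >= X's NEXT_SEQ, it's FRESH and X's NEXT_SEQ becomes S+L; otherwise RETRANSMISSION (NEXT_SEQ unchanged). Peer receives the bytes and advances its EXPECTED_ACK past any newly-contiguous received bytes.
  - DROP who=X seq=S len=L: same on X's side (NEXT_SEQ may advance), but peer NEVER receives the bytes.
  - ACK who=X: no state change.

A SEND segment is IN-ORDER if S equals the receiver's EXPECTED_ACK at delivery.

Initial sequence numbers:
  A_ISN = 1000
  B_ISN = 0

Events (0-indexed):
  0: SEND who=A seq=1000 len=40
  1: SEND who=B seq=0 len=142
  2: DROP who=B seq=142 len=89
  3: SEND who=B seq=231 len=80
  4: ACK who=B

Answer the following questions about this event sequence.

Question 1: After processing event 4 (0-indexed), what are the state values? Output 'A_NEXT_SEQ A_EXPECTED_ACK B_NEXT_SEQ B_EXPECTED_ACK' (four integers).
After event 0: A_seq=1040 A_ack=0 B_seq=0 B_ack=1040
After event 1: A_seq=1040 A_ack=142 B_seq=142 B_ack=1040
After event 2: A_seq=1040 A_ack=142 B_seq=231 B_ack=1040
After event 3: A_seq=1040 A_ack=142 B_seq=311 B_ack=1040
After event 4: A_seq=1040 A_ack=142 B_seq=311 B_ack=1040

1040 142 311 1040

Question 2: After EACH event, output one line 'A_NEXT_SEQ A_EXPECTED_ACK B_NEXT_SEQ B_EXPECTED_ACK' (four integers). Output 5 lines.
1040 0 0 1040
1040 142 142 1040
1040 142 231 1040
1040 142 311 1040
1040 142 311 1040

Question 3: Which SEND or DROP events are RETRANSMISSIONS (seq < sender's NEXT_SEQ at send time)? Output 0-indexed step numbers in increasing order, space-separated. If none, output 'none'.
Answer: none

Derivation:
Step 0: SEND seq=1000 -> fresh
Step 1: SEND seq=0 -> fresh
Step 2: DROP seq=142 -> fresh
Step 3: SEND seq=231 -> fresh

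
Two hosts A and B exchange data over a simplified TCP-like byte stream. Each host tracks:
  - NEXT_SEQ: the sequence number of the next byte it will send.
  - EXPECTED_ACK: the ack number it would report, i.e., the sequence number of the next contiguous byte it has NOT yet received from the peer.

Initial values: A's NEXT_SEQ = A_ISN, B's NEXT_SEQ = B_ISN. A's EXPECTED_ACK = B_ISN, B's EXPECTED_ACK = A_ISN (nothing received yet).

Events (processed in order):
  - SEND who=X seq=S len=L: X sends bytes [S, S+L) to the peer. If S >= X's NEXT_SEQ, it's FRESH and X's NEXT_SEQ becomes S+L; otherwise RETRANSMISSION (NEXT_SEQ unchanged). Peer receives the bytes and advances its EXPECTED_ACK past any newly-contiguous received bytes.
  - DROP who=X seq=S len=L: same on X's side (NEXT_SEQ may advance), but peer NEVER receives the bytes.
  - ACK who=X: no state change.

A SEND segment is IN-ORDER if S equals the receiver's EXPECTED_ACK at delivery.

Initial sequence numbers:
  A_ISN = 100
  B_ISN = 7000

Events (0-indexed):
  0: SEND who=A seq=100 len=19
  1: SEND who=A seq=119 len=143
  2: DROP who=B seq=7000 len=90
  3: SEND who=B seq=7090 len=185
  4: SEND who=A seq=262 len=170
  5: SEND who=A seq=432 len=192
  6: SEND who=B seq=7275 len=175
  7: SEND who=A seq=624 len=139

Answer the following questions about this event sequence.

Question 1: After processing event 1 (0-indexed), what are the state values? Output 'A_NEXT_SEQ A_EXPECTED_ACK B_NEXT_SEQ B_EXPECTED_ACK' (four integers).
After event 0: A_seq=119 A_ack=7000 B_seq=7000 B_ack=119
After event 1: A_seq=262 A_ack=7000 B_seq=7000 B_ack=262

262 7000 7000 262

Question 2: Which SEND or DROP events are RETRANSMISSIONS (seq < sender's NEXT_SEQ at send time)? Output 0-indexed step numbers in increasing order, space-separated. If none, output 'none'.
Step 0: SEND seq=100 -> fresh
Step 1: SEND seq=119 -> fresh
Step 2: DROP seq=7000 -> fresh
Step 3: SEND seq=7090 -> fresh
Step 4: SEND seq=262 -> fresh
Step 5: SEND seq=432 -> fresh
Step 6: SEND seq=7275 -> fresh
Step 7: SEND seq=624 -> fresh

Answer: none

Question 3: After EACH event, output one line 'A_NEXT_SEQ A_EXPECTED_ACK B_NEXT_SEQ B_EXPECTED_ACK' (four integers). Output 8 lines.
119 7000 7000 119
262 7000 7000 262
262 7000 7090 262
262 7000 7275 262
432 7000 7275 432
624 7000 7275 624
624 7000 7450 624
763 7000 7450 763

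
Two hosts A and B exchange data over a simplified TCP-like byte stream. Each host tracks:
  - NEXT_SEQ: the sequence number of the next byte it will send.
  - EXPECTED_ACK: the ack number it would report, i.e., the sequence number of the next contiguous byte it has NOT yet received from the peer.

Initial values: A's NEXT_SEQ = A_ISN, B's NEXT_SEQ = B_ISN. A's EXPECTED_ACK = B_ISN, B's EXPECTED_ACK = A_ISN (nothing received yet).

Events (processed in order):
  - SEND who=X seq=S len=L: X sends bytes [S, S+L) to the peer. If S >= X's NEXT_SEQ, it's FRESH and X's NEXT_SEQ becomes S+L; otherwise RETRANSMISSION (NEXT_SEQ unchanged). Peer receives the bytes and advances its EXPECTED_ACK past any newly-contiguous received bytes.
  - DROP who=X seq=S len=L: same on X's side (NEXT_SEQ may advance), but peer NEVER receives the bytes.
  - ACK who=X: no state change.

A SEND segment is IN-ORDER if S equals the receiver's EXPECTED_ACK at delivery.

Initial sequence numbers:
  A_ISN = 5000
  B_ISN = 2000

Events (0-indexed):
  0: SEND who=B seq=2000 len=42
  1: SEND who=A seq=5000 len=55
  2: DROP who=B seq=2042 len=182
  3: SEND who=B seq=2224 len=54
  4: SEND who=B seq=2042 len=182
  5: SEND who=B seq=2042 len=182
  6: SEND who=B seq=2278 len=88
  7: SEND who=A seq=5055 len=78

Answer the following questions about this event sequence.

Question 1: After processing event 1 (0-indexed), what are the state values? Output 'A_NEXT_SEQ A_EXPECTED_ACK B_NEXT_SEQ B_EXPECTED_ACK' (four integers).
After event 0: A_seq=5000 A_ack=2042 B_seq=2042 B_ack=5000
After event 1: A_seq=5055 A_ack=2042 B_seq=2042 B_ack=5055

5055 2042 2042 5055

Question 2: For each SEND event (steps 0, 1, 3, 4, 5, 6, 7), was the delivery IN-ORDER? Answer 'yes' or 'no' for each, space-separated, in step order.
Step 0: SEND seq=2000 -> in-order
Step 1: SEND seq=5000 -> in-order
Step 3: SEND seq=2224 -> out-of-order
Step 4: SEND seq=2042 -> in-order
Step 5: SEND seq=2042 -> out-of-order
Step 6: SEND seq=2278 -> in-order
Step 7: SEND seq=5055 -> in-order

Answer: yes yes no yes no yes yes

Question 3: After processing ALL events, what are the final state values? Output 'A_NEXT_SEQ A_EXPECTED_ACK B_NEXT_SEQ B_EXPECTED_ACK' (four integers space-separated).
After event 0: A_seq=5000 A_ack=2042 B_seq=2042 B_ack=5000
After event 1: A_seq=5055 A_ack=2042 B_seq=2042 B_ack=5055
After event 2: A_seq=5055 A_ack=2042 B_seq=2224 B_ack=5055
After event 3: A_seq=5055 A_ack=2042 B_seq=2278 B_ack=5055
After event 4: A_seq=5055 A_ack=2278 B_seq=2278 B_ack=5055
After event 5: A_seq=5055 A_ack=2278 B_seq=2278 B_ack=5055
After event 6: A_seq=5055 A_ack=2366 B_seq=2366 B_ack=5055
After event 7: A_seq=5133 A_ack=2366 B_seq=2366 B_ack=5133

Answer: 5133 2366 2366 5133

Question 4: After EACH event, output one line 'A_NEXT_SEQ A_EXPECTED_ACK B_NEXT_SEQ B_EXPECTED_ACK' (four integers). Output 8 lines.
5000 2042 2042 5000
5055 2042 2042 5055
5055 2042 2224 5055
5055 2042 2278 5055
5055 2278 2278 5055
5055 2278 2278 5055
5055 2366 2366 5055
5133 2366 2366 5133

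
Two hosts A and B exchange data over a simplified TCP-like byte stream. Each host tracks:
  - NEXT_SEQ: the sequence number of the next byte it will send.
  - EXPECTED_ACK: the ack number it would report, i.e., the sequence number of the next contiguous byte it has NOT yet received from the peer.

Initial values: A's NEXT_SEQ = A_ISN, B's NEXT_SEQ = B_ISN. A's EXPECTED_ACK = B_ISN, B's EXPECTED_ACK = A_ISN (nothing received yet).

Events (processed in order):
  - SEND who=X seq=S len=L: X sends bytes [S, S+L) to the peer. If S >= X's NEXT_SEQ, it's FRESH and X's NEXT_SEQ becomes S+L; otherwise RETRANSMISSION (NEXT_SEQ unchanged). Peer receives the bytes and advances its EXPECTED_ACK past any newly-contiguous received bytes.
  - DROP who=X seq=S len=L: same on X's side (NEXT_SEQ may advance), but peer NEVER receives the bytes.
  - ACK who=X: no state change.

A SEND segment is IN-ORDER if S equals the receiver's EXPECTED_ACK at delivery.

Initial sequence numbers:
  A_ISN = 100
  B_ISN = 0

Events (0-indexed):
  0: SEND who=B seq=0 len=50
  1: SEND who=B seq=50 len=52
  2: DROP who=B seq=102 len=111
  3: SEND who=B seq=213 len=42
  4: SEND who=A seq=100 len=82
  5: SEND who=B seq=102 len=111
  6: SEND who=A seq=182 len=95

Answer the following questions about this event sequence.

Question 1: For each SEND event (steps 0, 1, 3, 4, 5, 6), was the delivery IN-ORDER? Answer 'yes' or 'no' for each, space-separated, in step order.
Step 0: SEND seq=0 -> in-order
Step 1: SEND seq=50 -> in-order
Step 3: SEND seq=213 -> out-of-order
Step 4: SEND seq=100 -> in-order
Step 5: SEND seq=102 -> in-order
Step 6: SEND seq=182 -> in-order

Answer: yes yes no yes yes yes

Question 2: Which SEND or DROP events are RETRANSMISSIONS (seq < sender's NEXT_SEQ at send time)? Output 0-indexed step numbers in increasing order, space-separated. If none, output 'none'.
Step 0: SEND seq=0 -> fresh
Step 1: SEND seq=50 -> fresh
Step 2: DROP seq=102 -> fresh
Step 3: SEND seq=213 -> fresh
Step 4: SEND seq=100 -> fresh
Step 5: SEND seq=102 -> retransmit
Step 6: SEND seq=182 -> fresh

Answer: 5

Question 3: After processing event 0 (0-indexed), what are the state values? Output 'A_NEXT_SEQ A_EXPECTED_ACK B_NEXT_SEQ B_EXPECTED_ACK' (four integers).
After event 0: A_seq=100 A_ack=50 B_seq=50 B_ack=100

100 50 50 100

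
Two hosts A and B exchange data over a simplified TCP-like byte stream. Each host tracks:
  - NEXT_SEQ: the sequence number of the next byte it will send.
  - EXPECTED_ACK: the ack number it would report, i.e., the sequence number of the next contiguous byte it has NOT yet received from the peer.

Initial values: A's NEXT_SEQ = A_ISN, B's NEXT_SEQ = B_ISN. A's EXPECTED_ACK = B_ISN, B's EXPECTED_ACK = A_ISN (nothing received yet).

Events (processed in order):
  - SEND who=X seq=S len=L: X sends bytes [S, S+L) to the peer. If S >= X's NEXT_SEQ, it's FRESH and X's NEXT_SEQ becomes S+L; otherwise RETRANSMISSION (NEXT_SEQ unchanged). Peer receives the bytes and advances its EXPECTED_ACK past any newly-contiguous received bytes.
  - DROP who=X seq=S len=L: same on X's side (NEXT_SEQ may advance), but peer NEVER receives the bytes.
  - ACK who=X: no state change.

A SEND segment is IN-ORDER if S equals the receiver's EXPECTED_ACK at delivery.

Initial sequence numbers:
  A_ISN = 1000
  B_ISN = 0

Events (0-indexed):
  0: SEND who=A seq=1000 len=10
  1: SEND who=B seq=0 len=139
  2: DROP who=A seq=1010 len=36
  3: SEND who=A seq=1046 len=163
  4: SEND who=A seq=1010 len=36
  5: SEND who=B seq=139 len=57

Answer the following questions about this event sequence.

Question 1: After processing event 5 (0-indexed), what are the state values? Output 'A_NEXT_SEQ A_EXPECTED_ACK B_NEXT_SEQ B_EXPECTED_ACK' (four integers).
After event 0: A_seq=1010 A_ack=0 B_seq=0 B_ack=1010
After event 1: A_seq=1010 A_ack=139 B_seq=139 B_ack=1010
After event 2: A_seq=1046 A_ack=139 B_seq=139 B_ack=1010
After event 3: A_seq=1209 A_ack=139 B_seq=139 B_ack=1010
After event 4: A_seq=1209 A_ack=139 B_seq=139 B_ack=1209
After event 5: A_seq=1209 A_ack=196 B_seq=196 B_ack=1209

1209 196 196 1209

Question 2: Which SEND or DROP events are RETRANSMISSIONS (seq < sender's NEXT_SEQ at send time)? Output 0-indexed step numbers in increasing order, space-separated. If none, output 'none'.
Step 0: SEND seq=1000 -> fresh
Step 1: SEND seq=0 -> fresh
Step 2: DROP seq=1010 -> fresh
Step 3: SEND seq=1046 -> fresh
Step 4: SEND seq=1010 -> retransmit
Step 5: SEND seq=139 -> fresh

Answer: 4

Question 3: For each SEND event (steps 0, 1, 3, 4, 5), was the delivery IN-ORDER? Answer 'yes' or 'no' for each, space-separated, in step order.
Step 0: SEND seq=1000 -> in-order
Step 1: SEND seq=0 -> in-order
Step 3: SEND seq=1046 -> out-of-order
Step 4: SEND seq=1010 -> in-order
Step 5: SEND seq=139 -> in-order

Answer: yes yes no yes yes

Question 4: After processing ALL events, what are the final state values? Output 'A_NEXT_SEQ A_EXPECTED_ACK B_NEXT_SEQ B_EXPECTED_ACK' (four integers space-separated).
Answer: 1209 196 196 1209

Derivation:
After event 0: A_seq=1010 A_ack=0 B_seq=0 B_ack=1010
After event 1: A_seq=1010 A_ack=139 B_seq=139 B_ack=1010
After event 2: A_seq=1046 A_ack=139 B_seq=139 B_ack=1010
After event 3: A_seq=1209 A_ack=139 B_seq=139 B_ack=1010
After event 4: A_seq=1209 A_ack=139 B_seq=139 B_ack=1209
After event 5: A_seq=1209 A_ack=196 B_seq=196 B_ack=1209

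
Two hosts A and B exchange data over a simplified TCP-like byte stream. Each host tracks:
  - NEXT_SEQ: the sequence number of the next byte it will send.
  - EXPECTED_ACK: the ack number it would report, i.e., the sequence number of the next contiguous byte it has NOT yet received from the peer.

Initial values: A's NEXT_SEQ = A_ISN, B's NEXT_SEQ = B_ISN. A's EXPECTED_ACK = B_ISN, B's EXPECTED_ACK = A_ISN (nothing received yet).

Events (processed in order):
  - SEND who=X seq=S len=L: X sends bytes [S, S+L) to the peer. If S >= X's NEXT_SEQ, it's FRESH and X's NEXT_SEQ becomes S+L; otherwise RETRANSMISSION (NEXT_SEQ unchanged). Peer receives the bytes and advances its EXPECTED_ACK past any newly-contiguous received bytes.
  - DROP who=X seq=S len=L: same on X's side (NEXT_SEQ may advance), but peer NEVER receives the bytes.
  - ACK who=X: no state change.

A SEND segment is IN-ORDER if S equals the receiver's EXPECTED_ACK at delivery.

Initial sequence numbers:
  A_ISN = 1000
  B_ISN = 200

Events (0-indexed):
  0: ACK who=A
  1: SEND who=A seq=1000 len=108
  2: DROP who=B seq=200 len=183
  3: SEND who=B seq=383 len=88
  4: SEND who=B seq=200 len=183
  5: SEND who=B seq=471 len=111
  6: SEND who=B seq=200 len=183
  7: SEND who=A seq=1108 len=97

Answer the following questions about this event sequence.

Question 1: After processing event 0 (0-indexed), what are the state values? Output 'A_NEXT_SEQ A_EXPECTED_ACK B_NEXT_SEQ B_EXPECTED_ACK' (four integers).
After event 0: A_seq=1000 A_ack=200 B_seq=200 B_ack=1000

1000 200 200 1000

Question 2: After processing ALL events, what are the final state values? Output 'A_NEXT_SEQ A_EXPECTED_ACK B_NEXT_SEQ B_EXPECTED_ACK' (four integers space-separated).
Answer: 1205 582 582 1205

Derivation:
After event 0: A_seq=1000 A_ack=200 B_seq=200 B_ack=1000
After event 1: A_seq=1108 A_ack=200 B_seq=200 B_ack=1108
After event 2: A_seq=1108 A_ack=200 B_seq=383 B_ack=1108
After event 3: A_seq=1108 A_ack=200 B_seq=471 B_ack=1108
After event 4: A_seq=1108 A_ack=471 B_seq=471 B_ack=1108
After event 5: A_seq=1108 A_ack=582 B_seq=582 B_ack=1108
After event 6: A_seq=1108 A_ack=582 B_seq=582 B_ack=1108
After event 7: A_seq=1205 A_ack=582 B_seq=582 B_ack=1205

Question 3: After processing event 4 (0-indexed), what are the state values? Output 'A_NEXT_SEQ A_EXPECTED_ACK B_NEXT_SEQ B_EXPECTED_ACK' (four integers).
After event 0: A_seq=1000 A_ack=200 B_seq=200 B_ack=1000
After event 1: A_seq=1108 A_ack=200 B_seq=200 B_ack=1108
After event 2: A_seq=1108 A_ack=200 B_seq=383 B_ack=1108
After event 3: A_seq=1108 A_ack=200 B_seq=471 B_ack=1108
After event 4: A_seq=1108 A_ack=471 B_seq=471 B_ack=1108

1108 471 471 1108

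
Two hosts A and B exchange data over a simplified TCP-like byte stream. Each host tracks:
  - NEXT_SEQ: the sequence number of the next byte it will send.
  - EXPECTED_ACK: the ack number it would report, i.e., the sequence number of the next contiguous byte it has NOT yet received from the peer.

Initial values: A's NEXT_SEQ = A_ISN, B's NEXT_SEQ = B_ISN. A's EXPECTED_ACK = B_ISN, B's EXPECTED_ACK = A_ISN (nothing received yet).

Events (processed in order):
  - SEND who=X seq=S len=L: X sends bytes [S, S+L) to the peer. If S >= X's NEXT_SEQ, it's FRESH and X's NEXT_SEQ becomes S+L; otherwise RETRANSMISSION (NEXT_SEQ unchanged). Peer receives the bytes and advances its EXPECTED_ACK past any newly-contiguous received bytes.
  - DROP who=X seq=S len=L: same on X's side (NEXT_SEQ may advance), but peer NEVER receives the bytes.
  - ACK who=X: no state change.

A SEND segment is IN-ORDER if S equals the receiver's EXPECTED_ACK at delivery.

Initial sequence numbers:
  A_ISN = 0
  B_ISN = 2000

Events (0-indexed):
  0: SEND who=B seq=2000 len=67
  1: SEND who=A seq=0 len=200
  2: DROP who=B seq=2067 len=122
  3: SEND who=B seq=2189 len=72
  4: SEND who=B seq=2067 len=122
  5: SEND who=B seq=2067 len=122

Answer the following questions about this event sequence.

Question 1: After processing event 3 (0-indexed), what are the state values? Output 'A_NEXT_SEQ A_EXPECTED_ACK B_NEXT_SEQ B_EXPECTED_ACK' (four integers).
After event 0: A_seq=0 A_ack=2067 B_seq=2067 B_ack=0
After event 1: A_seq=200 A_ack=2067 B_seq=2067 B_ack=200
After event 2: A_seq=200 A_ack=2067 B_seq=2189 B_ack=200
After event 3: A_seq=200 A_ack=2067 B_seq=2261 B_ack=200

200 2067 2261 200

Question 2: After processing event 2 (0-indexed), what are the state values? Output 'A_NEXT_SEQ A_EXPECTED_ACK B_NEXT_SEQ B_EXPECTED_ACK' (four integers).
After event 0: A_seq=0 A_ack=2067 B_seq=2067 B_ack=0
After event 1: A_seq=200 A_ack=2067 B_seq=2067 B_ack=200
After event 2: A_seq=200 A_ack=2067 B_seq=2189 B_ack=200

200 2067 2189 200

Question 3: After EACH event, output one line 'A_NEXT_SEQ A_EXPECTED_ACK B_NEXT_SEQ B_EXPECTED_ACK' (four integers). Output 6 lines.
0 2067 2067 0
200 2067 2067 200
200 2067 2189 200
200 2067 2261 200
200 2261 2261 200
200 2261 2261 200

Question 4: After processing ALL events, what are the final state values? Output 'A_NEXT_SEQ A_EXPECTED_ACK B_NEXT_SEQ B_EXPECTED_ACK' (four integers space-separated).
After event 0: A_seq=0 A_ack=2067 B_seq=2067 B_ack=0
After event 1: A_seq=200 A_ack=2067 B_seq=2067 B_ack=200
After event 2: A_seq=200 A_ack=2067 B_seq=2189 B_ack=200
After event 3: A_seq=200 A_ack=2067 B_seq=2261 B_ack=200
After event 4: A_seq=200 A_ack=2261 B_seq=2261 B_ack=200
After event 5: A_seq=200 A_ack=2261 B_seq=2261 B_ack=200

Answer: 200 2261 2261 200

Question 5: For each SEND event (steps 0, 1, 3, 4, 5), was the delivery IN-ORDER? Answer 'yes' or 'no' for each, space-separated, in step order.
Step 0: SEND seq=2000 -> in-order
Step 1: SEND seq=0 -> in-order
Step 3: SEND seq=2189 -> out-of-order
Step 4: SEND seq=2067 -> in-order
Step 5: SEND seq=2067 -> out-of-order

Answer: yes yes no yes no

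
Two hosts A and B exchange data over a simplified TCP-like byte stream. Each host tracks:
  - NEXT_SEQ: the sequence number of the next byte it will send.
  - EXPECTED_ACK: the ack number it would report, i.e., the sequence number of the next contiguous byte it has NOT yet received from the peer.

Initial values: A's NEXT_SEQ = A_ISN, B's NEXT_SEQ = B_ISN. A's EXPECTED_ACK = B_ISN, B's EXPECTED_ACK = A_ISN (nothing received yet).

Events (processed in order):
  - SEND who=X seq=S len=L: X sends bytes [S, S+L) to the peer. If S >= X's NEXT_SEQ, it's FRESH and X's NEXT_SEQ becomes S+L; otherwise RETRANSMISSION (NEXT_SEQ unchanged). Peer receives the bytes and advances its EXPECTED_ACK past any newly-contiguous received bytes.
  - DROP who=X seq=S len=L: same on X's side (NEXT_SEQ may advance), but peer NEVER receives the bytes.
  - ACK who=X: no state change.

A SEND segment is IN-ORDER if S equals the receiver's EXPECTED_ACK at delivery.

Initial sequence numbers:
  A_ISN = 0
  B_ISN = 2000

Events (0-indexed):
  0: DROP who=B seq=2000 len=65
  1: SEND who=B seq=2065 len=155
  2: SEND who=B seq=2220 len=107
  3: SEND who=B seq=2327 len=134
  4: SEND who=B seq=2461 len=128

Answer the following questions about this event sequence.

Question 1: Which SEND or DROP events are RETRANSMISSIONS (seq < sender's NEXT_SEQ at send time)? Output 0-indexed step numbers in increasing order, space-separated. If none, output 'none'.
Step 0: DROP seq=2000 -> fresh
Step 1: SEND seq=2065 -> fresh
Step 2: SEND seq=2220 -> fresh
Step 3: SEND seq=2327 -> fresh
Step 4: SEND seq=2461 -> fresh

Answer: none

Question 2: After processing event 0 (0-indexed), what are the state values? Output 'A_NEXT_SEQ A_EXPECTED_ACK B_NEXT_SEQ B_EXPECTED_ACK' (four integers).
After event 0: A_seq=0 A_ack=2000 B_seq=2065 B_ack=0

0 2000 2065 0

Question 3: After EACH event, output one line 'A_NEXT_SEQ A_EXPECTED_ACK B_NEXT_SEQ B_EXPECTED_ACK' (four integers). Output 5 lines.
0 2000 2065 0
0 2000 2220 0
0 2000 2327 0
0 2000 2461 0
0 2000 2589 0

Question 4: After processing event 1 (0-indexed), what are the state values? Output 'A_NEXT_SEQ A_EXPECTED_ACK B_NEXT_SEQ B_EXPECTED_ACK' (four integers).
After event 0: A_seq=0 A_ack=2000 B_seq=2065 B_ack=0
After event 1: A_seq=0 A_ack=2000 B_seq=2220 B_ack=0

0 2000 2220 0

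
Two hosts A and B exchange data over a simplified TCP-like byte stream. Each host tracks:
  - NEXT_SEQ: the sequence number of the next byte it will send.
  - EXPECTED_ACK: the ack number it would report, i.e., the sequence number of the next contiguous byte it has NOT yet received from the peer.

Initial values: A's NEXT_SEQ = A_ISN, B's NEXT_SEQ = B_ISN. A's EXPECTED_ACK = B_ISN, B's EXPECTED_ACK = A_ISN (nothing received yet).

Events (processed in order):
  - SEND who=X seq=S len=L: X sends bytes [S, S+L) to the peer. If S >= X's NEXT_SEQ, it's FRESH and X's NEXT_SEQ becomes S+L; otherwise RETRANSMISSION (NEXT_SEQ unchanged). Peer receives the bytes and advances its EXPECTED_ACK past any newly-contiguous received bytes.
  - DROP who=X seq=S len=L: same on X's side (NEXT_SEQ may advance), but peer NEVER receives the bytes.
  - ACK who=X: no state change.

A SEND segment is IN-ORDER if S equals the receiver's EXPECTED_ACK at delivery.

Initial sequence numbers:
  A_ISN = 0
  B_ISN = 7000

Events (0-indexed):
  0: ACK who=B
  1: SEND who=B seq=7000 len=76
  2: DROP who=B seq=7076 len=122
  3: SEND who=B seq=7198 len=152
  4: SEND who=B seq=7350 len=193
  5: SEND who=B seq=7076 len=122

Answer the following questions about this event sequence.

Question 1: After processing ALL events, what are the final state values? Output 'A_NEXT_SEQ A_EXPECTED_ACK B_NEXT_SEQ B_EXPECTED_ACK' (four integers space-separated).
After event 0: A_seq=0 A_ack=7000 B_seq=7000 B_ack=0
After event 1: A_seq=0 A_ack=7076 B_seq=7076 B_ack=0
After event 2: A_seq=0 A_ack=7076 B_seq=7198 B_ack=0
After event 3: A_seq=0 A_ack=7076 B_seq=7350 B_ack=0
After event 4: A_seq=0 A_ack=7076 B_seq=7543 B_ack=0
After event 5: A_seq=0 A_ack=7543 B_seq=7543 B_ack=0

Answer: 0 7543 7543 0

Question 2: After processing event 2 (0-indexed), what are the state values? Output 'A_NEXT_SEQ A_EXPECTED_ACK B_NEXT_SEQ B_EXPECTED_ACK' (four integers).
After event 0: A_seq=0 A_ack=7000 B_seq=7000 B_ack=0
After event 1: A_seq=0 A_ack=7076 B_seq=7076 B_ack=0
After event 2: A_seq=0 A_ack=7076 B_seq=7198 B_ack=0

0 7076 7198 0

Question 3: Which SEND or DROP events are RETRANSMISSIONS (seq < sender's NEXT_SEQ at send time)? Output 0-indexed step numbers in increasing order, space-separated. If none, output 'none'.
Answer: 5

Derivation:
Step 1: SEND seq=7000 -> fresh
Step 2: DROP seq=7076 -> fresh
Step 3: SEND seq=7198 -> fresh
Step 4: SEND seq=7350 -> fresh
Step 5: SEND seq=7076 -> retransmit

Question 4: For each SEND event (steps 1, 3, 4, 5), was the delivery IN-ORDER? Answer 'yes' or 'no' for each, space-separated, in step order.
Step 1: SEND seq=7000 -> in-order
Step 3: SEND seq=7198 -> out-of-order
Step 4: SEND seq=7350 -> out-of-order
Step 5: SEND seq=7076 -> in-order

Answer: yes no no yes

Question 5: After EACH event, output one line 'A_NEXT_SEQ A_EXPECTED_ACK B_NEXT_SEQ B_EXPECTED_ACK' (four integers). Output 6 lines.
0 7000 7000 0
0 7076 7076 0
0 7076 7198 0
0 7076 7350 0
0 7076 7543 0
0 7543 7543 0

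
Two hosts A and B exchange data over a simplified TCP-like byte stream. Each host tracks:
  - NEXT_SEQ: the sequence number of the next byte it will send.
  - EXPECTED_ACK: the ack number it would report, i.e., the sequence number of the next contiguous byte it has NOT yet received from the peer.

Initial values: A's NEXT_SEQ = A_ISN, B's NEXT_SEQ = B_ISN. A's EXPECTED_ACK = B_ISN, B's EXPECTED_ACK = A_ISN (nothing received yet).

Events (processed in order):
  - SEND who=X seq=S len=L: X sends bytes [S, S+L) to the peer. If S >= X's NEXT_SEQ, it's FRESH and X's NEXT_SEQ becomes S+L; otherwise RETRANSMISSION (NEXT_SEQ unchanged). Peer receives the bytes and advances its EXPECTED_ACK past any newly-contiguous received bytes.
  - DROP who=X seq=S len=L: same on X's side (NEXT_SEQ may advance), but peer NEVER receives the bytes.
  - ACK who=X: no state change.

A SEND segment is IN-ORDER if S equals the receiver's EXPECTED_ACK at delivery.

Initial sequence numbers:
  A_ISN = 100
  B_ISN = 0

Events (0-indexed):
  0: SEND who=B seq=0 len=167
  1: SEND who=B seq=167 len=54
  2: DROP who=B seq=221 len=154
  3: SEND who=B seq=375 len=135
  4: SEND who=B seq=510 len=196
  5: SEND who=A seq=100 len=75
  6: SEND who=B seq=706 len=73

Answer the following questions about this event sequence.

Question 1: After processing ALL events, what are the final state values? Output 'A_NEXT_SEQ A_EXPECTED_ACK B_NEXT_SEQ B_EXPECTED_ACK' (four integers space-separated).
After event 0: A_seq=100 A_ack=167 B_seq=167 B_ack=100
After event 1: A_seq=100 A_ack=221 B_seq=221 B_ack=100
After event 2: A_seq=100 A_ack=221 B_seq=375 B_ack=100
After event 3: A_seq=100 A_ack=221 B_seq=510 B_ack=100
After event 4: A_seq=100 A_ack=221 B_seq=706 B_ack=100
After event 5: A_seq=175 A_ack=221 B_seq=706 B_ack=175
After event 6: A_seq=175 A_ack=221 B_seq=779 B_ack=175

Answer: 175 221 779 175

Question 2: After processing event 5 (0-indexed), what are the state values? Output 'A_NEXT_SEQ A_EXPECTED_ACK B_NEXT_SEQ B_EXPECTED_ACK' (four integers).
After event 0: A_seq=100 A_ack=167 B_seq=167 B_ack=100
After event 1: A_seq=100 A_ack=221 B_seq=221 B_ack=100
After event 2: A_seq=100 A_ack=221 B_seq=375 B_ack=100
After event 3: A_seq=100 A_ack=221 B_seq=510 B_ack=100
After event 4: A_seq=100 A_ack=221 B_seq=706 B_ack=100
After event 5: A_seq=175 A_ack=221 B_seq=706 B_ack=175

175 221 706 175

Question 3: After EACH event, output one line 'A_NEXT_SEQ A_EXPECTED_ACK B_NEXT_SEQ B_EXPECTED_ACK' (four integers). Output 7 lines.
100 167 167 100
100 221 221 100
100 221 375 100
100 221 510 100
100 221 706 100
175 221 706 175
175 221 779 175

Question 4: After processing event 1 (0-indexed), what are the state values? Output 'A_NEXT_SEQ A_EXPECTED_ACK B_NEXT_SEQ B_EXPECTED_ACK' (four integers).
After event 0: A_seq=100 A_ack=167 B_seq=167 B_ack=100
After event 1: A_seq=100 A_ack=221 B_seq=221 B_ack=100

100 221 221 100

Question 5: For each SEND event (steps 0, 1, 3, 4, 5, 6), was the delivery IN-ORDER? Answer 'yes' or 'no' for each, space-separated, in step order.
Answer: yes yes no no yes no

Derivation:
Step 0: SEND seq=0 -> in-order
Step 1: SEND seq=167 -> in-order
Step 3: SEND seq=375 -> out-of-order
Step 4: SEND seq=510 -> out-of-order
Step 5: SEND seq=100 -> in-order
Step 6: SEND seq=706 -> out-of-order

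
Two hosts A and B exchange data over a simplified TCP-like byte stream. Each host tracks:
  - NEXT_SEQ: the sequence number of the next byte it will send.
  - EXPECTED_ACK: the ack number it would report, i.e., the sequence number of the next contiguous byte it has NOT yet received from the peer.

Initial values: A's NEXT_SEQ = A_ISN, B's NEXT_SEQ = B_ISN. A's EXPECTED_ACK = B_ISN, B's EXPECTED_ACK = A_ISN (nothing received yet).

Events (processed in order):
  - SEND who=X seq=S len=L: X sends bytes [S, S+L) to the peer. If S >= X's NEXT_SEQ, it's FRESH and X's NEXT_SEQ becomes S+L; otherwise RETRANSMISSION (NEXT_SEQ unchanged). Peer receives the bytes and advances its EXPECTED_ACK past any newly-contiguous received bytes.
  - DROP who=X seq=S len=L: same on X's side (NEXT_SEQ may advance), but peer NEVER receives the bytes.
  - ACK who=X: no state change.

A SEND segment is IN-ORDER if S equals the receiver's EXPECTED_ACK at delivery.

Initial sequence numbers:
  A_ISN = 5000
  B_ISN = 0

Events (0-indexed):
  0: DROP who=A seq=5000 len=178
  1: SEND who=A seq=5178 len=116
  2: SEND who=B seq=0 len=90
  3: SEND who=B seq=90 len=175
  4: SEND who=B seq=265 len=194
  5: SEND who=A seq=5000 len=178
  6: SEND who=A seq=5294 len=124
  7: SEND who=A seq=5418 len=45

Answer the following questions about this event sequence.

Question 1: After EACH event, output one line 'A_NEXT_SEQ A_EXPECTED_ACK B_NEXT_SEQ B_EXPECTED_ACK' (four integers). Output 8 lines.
5178 0 0 5000
5294 0 0 5000
5294 90 90 5000
5294 265 265 5000
5294 459 459 5000
5294 459 459 5294
5418 459 459 5418
5463 459 459 5463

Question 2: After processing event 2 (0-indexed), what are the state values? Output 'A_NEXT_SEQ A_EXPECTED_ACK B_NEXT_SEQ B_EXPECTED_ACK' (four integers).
After event 0: A_seq=5178 A_ack=0 B_seq=0 B_ack=5000
After event 1: A_seq=5294 A_ack=0 B_seq=0 B_ack=5000
After event 2: A_seq=5294 A_ack=90 B_seq=90 B_ack=5000

5294 90 90 5000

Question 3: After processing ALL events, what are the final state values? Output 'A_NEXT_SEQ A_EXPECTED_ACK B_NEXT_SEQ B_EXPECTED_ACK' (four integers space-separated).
Answer: 5463 459 459 5463

Derivation:
After event 0: A_seq=5178 A_ack=0 B_seq=0 B_ack=5000
After event 1: A_seq=5294 A_ack=0 B_seq=0 B_ack=5000
After event 2: A_seq=5294 A_ack=90 B_seq=90 B_ack=5000
After event 3: A_seq=5294 A_ack=265 B_seq=265 B_ack=5000
After event 4: A_seq=5294 A_ack=459 B_seq=459 B_ack=5000
After event 5: A_seq=5294 A_ack=459 B_seq=459 B_ack=5294
After event 6: A_seq=5418 A_ack=459 B_seq=459 B_ack=5418
After event 7: A_seq=5463 A_ack=459 B_seq=459 B_ack=5463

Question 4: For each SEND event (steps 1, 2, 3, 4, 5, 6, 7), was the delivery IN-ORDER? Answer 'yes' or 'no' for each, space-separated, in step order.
Step 1: SEND seq=5178 -> out-of-order
Step 2: SEND seq=0 -> in-order
Step 3: SEND seq=90 -> in-order
Step 4: SEND seq=265 -> in-order
Step 5: SEND seq=5000 -> in-order
Step 6: SEND seq=5294 -> in-order
Step 7: SEND seq=5418 -> in-order

Answer: no yes yes yes yes yes yes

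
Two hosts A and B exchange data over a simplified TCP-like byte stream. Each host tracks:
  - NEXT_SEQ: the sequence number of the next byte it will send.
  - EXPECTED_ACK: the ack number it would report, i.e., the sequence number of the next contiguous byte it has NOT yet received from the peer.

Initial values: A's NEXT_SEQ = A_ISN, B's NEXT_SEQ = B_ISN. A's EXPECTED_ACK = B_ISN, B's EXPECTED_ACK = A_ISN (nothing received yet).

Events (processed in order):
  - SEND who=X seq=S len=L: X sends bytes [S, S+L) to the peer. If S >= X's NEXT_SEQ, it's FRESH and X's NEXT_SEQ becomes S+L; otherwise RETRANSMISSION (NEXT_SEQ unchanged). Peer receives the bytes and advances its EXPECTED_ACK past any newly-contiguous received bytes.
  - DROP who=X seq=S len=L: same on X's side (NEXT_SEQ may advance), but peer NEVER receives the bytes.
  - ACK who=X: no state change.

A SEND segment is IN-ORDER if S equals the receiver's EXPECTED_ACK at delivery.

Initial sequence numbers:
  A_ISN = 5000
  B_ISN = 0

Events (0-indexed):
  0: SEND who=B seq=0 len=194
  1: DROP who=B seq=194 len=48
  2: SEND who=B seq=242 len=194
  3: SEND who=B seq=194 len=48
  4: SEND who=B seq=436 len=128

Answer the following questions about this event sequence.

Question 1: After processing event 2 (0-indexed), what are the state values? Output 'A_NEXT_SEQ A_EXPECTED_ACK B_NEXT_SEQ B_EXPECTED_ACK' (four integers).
After event 0: A_seq=5000 A_ack=194 B_seq=194 B_ack=5000
After event 1: A_seq=5000 A_ack=194 B_seq=242 B_ack=5000
After event 2: A_seq=5000 A_ack=194 B_seq=436 B_ack=5000

5000 194 436 5000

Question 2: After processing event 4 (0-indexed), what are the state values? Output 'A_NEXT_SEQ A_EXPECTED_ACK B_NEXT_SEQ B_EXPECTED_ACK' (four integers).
After event 0: A_seq=5000 A_ack=194 B_seq=194 B_ack=5000
After event 1: A_seq=5000 A_ack=194 B_seq=242 B_ack=5000
After event 2: A_seq=5000 A_ack=194 B_seq=436 B_ack=5000
After event 3: A_seq=5000 A_ack=436 B_seq=436 B_ack=5000
After event 4: A_seq=5000 A_ack=564 B_seq=564 B_ack=5000

5000 564 564 5000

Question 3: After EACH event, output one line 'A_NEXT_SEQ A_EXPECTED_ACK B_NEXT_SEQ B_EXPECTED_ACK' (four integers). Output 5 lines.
5000 194 194 5000
5000 194 242 5000
5000 194 436 5000
5000 436 436 5000
5000 564 564 5000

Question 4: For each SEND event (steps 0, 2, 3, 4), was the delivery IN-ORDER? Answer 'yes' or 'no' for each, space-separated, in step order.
Answer: yes no yes yes

Derivation:
Step 0: SEND seq=0 -> in-order
Step 2: SEND seq=242 -> out-of-order
Step 3: SEND seq=194 -> in-order
Step 4: SEND seq=436 -> in-order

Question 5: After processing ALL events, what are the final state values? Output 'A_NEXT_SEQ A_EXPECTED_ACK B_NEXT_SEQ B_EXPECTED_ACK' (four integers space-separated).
Answer: 5000 564 564 5000

Derivation:
After event 0: A_seq=5000 A_ack=194 B_seq=194 B_ack=5000
After event 1: A_seq=5000 A_ack=194 B_seq=242 B_ack=5000
After event 2: A_seq=5000 A_ack=194 B_seq=436 B_ack=5000
After event 3: A_seq=5000 A_ack=436 B_seq=436 B_ack=5000
After event 4: A_seq=5000 A_ack=564 B_seq=564 B_ack=5000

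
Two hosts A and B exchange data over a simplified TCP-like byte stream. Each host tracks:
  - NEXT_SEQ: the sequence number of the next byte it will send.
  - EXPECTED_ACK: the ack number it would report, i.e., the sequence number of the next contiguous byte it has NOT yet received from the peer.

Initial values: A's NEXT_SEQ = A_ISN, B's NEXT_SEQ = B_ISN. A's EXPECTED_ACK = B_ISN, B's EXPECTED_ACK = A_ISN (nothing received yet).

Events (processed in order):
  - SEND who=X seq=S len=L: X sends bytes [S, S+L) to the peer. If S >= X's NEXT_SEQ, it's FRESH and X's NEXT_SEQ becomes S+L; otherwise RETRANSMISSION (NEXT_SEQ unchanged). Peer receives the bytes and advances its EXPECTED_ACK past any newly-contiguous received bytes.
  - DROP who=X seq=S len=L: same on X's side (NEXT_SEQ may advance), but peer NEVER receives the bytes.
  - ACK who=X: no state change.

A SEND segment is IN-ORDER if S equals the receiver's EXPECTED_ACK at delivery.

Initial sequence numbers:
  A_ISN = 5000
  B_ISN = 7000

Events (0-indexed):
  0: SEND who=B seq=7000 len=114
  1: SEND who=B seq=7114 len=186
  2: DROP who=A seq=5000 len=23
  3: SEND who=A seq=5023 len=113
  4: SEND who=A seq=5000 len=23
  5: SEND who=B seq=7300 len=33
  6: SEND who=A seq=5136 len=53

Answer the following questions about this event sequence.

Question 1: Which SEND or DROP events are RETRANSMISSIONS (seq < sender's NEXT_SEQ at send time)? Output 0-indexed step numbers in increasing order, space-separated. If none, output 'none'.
Step 0: SEND seq=7000 -> fresh
Step 1: SEND seq=7114 -> fresh
Step 2: DROP seq=5000 -> fresh
Step 3: SEND seq=5023 -> fresh
Step 4: SEND seq=5000 -> retransmit
Step 5: SEND seq=7300 -> fresh
Step 6: SEND seq=5136 -> fresh

Answer: 4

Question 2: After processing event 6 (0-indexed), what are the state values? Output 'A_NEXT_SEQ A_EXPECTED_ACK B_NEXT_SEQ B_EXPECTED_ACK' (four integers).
After event 0: A_seq=5000 A_ack=7114 B_seq=7114 B_ack=5000
After event 1: A_seq=5000 A_ack=7300 B_seq=7300 B_ack=5000
After event 2: A_seq=5023 A_ack=7300 B_seq=7300 B_ack=5000
After event 3: A_seq=5136 A_ack=7300 B_seq=7300 B_ack=5000
After event 4: A_seq=5136 A_ack=7300 B_seq=7300 B_ack=5136
After event 5: A_seq=5136 A_ack=7333 B_seq=7333 B_ack=5136
After event 6: A_seq=5189 A_ack=7333 B_seq=7333 B_ack=5189

5189 7333 7333 5189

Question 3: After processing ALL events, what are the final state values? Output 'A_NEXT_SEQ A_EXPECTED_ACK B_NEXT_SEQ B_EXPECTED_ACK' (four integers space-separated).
Answer: 5189 7333 7333 5189

Derivation:
After event 0: A_seq=5000 A_ack=7114 B_seq=7114 B_ack=5000
After event 1: A_seq=5000 A_ack=7300 B_seq=7300 B_ack=5000
After event 2: A_seq=5023 A_ack=7300 B_seq=7300 B_ack=5000
After event 3: A_seq=5136 A_ack=7300 B_seq=7300 B_ack=5000
After event 4: A_seq=5136 A_ack=7300 B_seq=7300 B_ack=5136
After event 5: A_seq=5136 A_ack=7333 B_seq=7333 B_ack=5136
After event 6: A_seq=5189 A_ack=7333 B_seq=7333 B_ack=5189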